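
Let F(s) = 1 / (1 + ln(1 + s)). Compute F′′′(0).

Expand as Σ (-1)^k u^k with u equal to the inner function's series.
From the series, [s^3] F = -7/3; multiply by 3! = 6 to get -14.

-14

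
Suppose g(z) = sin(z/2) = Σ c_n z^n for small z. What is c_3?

[z^0] = 0;  [z^1] = 1/2;  [z^2] = 0;  [z^3] = -1/48.
So c_3 = g′′′(0)/3! = -1/48.

-1/48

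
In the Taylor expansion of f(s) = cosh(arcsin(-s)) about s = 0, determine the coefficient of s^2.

1/2

Substitute the inner expansion into the outer series and collect powers.
So c_2 = f′′(0)/2! = 1/2.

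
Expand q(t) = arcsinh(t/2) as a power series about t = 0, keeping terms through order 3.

Compute the successive derivatives at the expansion point and divide by k!.
[t^0] = 0;  [t^1] = 1/2;  [t^2] = 0;  [t^3] = -1/48.

-t^3/48 + t/2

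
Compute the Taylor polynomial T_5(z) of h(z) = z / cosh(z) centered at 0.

Divide the numerator series by the denominator series (power-series long division).
[z^0] = 0;  [z^1] = 1;  [z^2] = 0;  [z^3] = -1/2;  [z^4] = 0;  [z^5] = 5/24.

5*z^5/24 - z^3/2 + z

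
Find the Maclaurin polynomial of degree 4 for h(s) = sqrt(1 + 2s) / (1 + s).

Take the Cauchy product of the two expansions.
[s^0] = 1;  [s^1] = 0;  [s^2] = -1/2;  [s^3] = 1;  [s^4] = -13/8.

-13*s^4/8 + s^3 - s^2/2 + 1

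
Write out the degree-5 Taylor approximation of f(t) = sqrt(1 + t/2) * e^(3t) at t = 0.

Expand each factor separately, then convolve coefficients.
f(0) = 1
f′(0) = 13/4
f′′(0) = 167/16
f′′′(0) = 2127/64
f^(4)(0) = 26913/256
f^(5)(0) = 338757/1024
Then c_k = f^(k)(0)/k! gives each Taylor coefficient.

112919*t^5/40960 + 8971*t^4/2048 + 709*t^3/128 + 167*t^2/32 + 13*t/4 + 1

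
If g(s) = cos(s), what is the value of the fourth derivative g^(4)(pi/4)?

sqrt(2)/2

Apply the Taylor formula c_k = f^(k)(a)/k!.
The coefficient of (s - pi/4)^4 in the expansion is sqrt(2)/48, so g^(4)(pi/4) = 4! * (sqrt(2)/48) = sqrt(2)/2.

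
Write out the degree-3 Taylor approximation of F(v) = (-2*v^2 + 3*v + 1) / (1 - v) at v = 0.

2*v^3 + 2*v^2 + 4*v + 1

Shift and add copies of the series according to the polynomial's terms.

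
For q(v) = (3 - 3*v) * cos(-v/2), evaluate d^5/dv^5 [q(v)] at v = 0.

Distribute the polynomial across the series and collect like powers.
The coefficient of v^5 in the expansion is -1/128, so q^(5)(0) = 5! * (-1/128) = -15/16.

-15/16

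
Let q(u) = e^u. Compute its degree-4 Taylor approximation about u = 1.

e*(u - 1)^4/24 + e*(u - 1)^3/6 + e*(u - 1)^2/2 + e*(u - 1) + e

[(u - 1)^0] = e;  [(u - 1)^1] = e;  [(u - 1)^2] = e/2;  [(u - 1)^3] = e/6;  [(u - 1)^4] = e/24.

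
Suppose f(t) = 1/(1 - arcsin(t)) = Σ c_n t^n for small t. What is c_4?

Compose series: expand the inner function first, then feed it into the outer expansion.
So c_4 = f^(4)(0)/4! = 4/3.

4/3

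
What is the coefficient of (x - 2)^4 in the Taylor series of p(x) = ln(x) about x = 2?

Compute the successive derivatives at the expansion point and divide by k!.
So c_4 = p^(4)(2)/4! = -1/64.

-1/64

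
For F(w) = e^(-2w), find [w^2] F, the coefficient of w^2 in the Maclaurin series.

2

F(0) = 1
F′(0) = -2
F′′(0) = 4
So c_2 = F′′(0)/2! = 2.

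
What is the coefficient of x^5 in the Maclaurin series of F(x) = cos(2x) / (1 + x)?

Take the Cauchy product of the two expansions.
F(0) = 1
F′(0) = -1
F′′(0) = -2
F′′′(0) = 6
F^(4)(0) = -8
F^(5)(0) = 40

1/3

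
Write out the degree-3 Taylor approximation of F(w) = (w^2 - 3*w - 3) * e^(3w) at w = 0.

-24*w^3 - 43*w^2/2 - 12*w - 3

Multiply each power in the prefactor through the base expansion.
F(0) = -3
F′(0) = -12
F′′(0) = -43
F′′′(0) = -144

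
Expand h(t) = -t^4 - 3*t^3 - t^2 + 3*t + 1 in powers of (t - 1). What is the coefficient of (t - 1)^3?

[(t - 1)^0] = -1;  [(t - 1)^1] = -12;  [(t - 1)^2] = -16;  [(t - 1)^3] = -7.
So c_3 = h′′′(1)/3! = -7.

-7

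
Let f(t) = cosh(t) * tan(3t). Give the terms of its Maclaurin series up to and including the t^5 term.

Take the Cauchy product of the two expansions.
f(0) = 0
f′(0) = 3
f′′(0) = 0
f′′′(0) = 63
f^(4)(0) = 0
f^(5)(0) = 4443
Then c_k = f^(k)(0)/k! gives each Taylor coefficient.

1481*t^5/40 + 21*t^3/2 + 3*t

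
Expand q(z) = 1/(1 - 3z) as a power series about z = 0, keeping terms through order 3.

[z^0] = 1;  [z^1] = 3;  [z^2] = 9;  [z^3] = 27.

27*z^3 + 9*z^2 + 3*z + 1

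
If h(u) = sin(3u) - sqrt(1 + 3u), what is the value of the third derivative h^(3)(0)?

-297/8

Combine the two series term by term.
From the series, [u^3] h = -99/16; multiply by 3! = 6 to get -297/8.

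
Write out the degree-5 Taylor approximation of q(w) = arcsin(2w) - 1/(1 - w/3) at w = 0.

Expand each term separately and add.

2911*w^5/1215 - w^4/81 + 35*w^3/27 - w^2/9 + 5*w/3 - 1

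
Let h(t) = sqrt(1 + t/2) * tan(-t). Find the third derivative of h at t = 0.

Write out both Maclaurin series and multiply, keeping only the needed powers.
The coefficient of t^3 in the expansion is -29/96, so h′′′(0) = 3! * (-29/96) = -29/16.

-29/16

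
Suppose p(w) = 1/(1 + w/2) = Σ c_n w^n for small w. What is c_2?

1/4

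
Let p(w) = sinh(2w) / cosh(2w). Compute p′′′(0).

-16

Divide the numerator series by the denominator series (power-series long division).
The coefficient of w^3 in the expansion is -8/3, so p′′′(0) = 3! * (-8/3) = -16.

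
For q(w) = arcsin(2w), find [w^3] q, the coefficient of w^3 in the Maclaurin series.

q(0) = 0
q′(0) = 2
q′′(0) = 0
q′′′(0) = 8

4/3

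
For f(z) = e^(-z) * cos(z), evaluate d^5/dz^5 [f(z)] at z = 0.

Expand each factor separately, then convolve coefficients.
The coefficient of z^5 in the expansion is 1/30, so f^(5)(0) = 5! * (1/30) = 4.

4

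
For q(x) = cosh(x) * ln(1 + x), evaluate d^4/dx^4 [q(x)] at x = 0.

Multiply the two series term by term and collect like powers.
The coefficient of x^4 in the expansion is -1/2, so q^(4)(0) = 4! * (-1/2) = -12.

-12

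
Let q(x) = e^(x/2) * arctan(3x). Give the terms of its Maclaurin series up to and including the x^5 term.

30389*x^5/640 - 71*x^4/16 - 69*x^3/8 + 3*x^2/2 + 3*x

Multiply the two series term by term and collect like powers.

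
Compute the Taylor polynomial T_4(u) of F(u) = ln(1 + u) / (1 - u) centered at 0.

Expand each factor separately, then convolve coefficients.
F(0) = 0
F′(0) = 1
F′′(0) = 1
F′′′(0) = 5
F^(4)(0) = 14

7*u^4/12 + 5*u^3/6 + u^2/2 + u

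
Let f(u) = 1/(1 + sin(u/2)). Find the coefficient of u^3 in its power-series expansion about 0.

-5/48

Substitute the inner expansion into the outer series and collect powers.
[u^0] = 1;  [u^1] = -1/2;  [u^2] = 1/4;  [u^3] = -5/48.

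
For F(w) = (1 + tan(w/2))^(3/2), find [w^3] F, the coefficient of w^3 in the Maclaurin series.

Compose series: expand the inner function first, then feed it into the outer expansion.
[w^0] = 1;  [w^1] = 3/4;  [w^2] = 3/32;  [w^3] = 7/128.

7/128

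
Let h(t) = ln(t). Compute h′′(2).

The coefficient of (t - 2)^2 in the expansion is -1/8, so h′′(2) = 2! * (-1/8) = -1/4.

-1/4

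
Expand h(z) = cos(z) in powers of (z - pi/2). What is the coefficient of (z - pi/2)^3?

1/6

h(pi/2) = 0
h′(pi/2) = -1
h′′(pi/2) = 0
h′′′(pi/2) = 1
So c_3 = h′′′(pi/2)/3! = 1/6.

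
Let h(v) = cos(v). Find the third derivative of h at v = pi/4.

sqrt(2)/2

The coefficient of (v - pi/4)^3 in the expansion is sqrt(2)/12, so h′′′(pi/4) = 3! * (sqrt(2)/12) = sqrt(2)/2.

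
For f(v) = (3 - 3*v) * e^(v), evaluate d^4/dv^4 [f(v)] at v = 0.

Multiply each power in the prefactor through the base expansion.
The coefficient of v^4 in the expansion is -3/8, so f^(4)(0) = 4! * (-3/8) = -9.

-9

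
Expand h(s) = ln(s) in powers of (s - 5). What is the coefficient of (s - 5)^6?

-1/93750

h(5) = ln(5)
h′(5) = 1/5
h′′(5) = -1/25
h′′′(5) = 2/125
h^(4)(5) = -6/625
h^(5)(5) = 24/3125
h^(6)(5) = -24/3125
Dividing each by k! gives the coefficients c_0, ..., c_6.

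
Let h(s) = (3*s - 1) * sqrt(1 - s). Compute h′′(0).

Multiply each power in the prefactor through the base expansion.
The coefficient of s^2 in the expansion is -11/8, so h′′(0) = 2! * (-11/8) = -11/4.

-11/4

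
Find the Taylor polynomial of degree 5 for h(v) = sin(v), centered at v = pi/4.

sqrt(2)*(v - pi/4)^5/240 + sqrt(2)*(v - pi/4)^4/48 - sqrt(2)*(v - pi/4)^3/12 - sqrt(2)*(v - pi/4)^2/4 + sqrt(2)*(v - pi/4)/2 + sqrt(2)/2

h(pi/4) = sqrt(2)/2
h′(pi/4) = sqrt(2)/2
h′′(pi/4) = -sqrt(2)/2
h′′′(pi/4) = -sqrt(2)/2
h^(4)(pi/4) = sqrt(2)/2
h^(5)(pi/4) = sqrt(2)/2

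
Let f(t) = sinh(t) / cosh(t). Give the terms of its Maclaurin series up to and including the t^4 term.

-t^3/3 + t

Divide the numerator series by the denominator series (power-series long division).
f(0) = 0
f′(0) = 1
f′′(0) = 0
f′′′(0) = -2
f^(4)(0) = 0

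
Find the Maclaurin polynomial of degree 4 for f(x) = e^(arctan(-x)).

-7*x^4/24 + x^3/6 + x^2/2 - x + 1

Let u equal the inner series; expand the outer function in u and truncate.
[x^0] = 1;  [x^1] = -1;  [x^2] = 1/2;  [x^3] = 1/6;  [x^4] = -7/24.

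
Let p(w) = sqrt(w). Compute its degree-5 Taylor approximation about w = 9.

7*(w - 9)^5/5038848 - 5*(w - 9)^4/279936 + (w - 9)^3/3888 - (w - 9)^2/216 + (w - 9)/6 + 3

Compute the successive derivatives at the expansion point and divide by k!.
p(9) = 3
p′(9) = 1/6
p′′(9) = -1/108
p′′′(9) = 1/648
p^(4)(9) = -5/11664
p^(5)(9) = 35/209952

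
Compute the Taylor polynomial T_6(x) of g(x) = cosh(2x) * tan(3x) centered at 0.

Write out both Maclaurin series and multiply, keeping only the needed powers.
[x^0] = 0;  [x^1] = 3;  [x^2] = 0;  [x^3] = 15;  [x^4] = 0;  [x^5] = 262/5;  [x^6] = 0.

262*x^5/5 + 15*x^3 + 3*x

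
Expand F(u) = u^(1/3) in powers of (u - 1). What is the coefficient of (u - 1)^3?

5/81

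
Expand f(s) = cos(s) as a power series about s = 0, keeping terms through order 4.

f(0) = 1
f′(0) = 0
f′′(0) = -1
f′′′(0) = 0
f^(4)(0) = 1

s^4/24 - s^2/2 + 1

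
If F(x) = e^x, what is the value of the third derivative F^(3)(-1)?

e^(-1)

From the series, [(x + 1)^3] F = e^(-1)/6; multiply by 3! = 6 to get e^(-1).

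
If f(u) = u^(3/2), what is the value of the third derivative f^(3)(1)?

-3/8

The coefficient of (u - 1)^3 in the expansion is -1/16, so f′′′(1) = 3! * (-1/16) = -3/8.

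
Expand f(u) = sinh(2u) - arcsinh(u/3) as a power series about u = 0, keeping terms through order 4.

Combine the two series term by term.
f(0) = 0
f′(0) = 5/3
f′′(0) = 0
f′′′(0) = 217/27
f^(4)(0) = 0

217*u^3/162 + 5*u/3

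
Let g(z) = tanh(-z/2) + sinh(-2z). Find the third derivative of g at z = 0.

Combine the two series term by term.
The coefficient of z^3 in the expansion is -31/24, so g′′′(0) = 3! * (-31/24) = -31/4.

-31/4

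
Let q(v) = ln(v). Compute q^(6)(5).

From the series, [(v - 5)^6] q = -1/93750; multiply by 6! = 720 to get -24/3125.

-24/3125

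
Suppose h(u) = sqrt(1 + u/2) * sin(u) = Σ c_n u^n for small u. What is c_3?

-19/96

Multiply the two series term by term and collect like powers.
h(0) = 0
h′(0) = 1
h′′(0) = 1/2
h′′′(0) = -19/16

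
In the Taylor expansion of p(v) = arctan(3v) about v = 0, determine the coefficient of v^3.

-9

Compute the successive derivatives at the expansion point and divide by k!.
p(0) = 0
p′(0) = 3
p′′(0) = 0
p′′′(0) = -54
Then c_k = p^(k)(0)/k! gives each Taylor coefficient.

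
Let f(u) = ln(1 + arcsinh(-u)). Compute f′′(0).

-1

Compose series: expand the inner function first, then feed it into the outer expansion.
From the series, [u^2] f = -1/2; multiply by 2! = 2 to get -1.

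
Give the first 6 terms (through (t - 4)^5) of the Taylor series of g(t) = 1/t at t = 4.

Compute the successive derivatives at the expansion point and divide by k!.

-(t - 4)^5/4096 + (t - 4)^4/1024 - (t - 4)^3/256 + (t - 4)^2/64 - (t - 4)/16 + 1/4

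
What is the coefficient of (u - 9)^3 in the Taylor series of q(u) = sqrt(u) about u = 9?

1/3888

q(9) = 3
q′(9) = 1/6
q′′(9) = -1/108
q′′′(9) = 1/648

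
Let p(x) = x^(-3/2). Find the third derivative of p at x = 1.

-105/8

The coefficient of (x - 1)^3 in the expansion is -35/16, so p′′′(1) = 3! * (-35/16) = -105/8.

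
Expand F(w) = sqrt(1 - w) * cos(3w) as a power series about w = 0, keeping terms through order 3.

Take the Cauchy product of the two expansions.
F(0) = 1
F′(0) = -1/2
F′′(0) = -37/4
F′′′(0) = 105/8

35*w^3/16 - 37*w^2/8 - w/2 + 1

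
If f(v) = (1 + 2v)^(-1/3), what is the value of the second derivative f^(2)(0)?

16/9

From the series, [v^2] f = 8/9; multiply by 2! = 2 to get 16/9.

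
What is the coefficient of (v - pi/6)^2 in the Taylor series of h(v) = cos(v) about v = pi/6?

h(pi/6) = sqrt(3)/2
h′(pi/6) = -1/2
h′′(pi/6) = -sqrt(3)/2
The Taylor polynomial is Σ h^(k)(pi/6)/k! · (v - pi/6)^k.

-sqrt(3)/4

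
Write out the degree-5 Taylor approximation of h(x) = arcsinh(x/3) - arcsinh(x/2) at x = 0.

-211*x^5/103680 + 19*x^3/1296 - x/6

Expand each term separately and add.
[x^0] = 0;  [x^1] = -1/6;  [x^2] = 0;  [x^3] = 19/1296;  [x^4] = 0;  [x^5] = -211/103680.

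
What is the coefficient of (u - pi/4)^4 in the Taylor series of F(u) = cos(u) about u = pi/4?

sqrt(2)/48

Apply the Taylor formula c_k = f^(k)(a)/k!.
F(pi/4) = sqrt(2)/2
F′(pi/4) = -sqrt(2)/2
F′′(pi/4) = -sqrt(2)/2
F′′′(pi/4) = sqrt(2)/2
F^(4)(pi/4) = sqrt(2)/2
So c_4 = F^(4)(pi/4)/4! = sqrt(2)/48.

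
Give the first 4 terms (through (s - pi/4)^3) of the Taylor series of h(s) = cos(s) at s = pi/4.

sqrt(2)*(s - pi/4)^3/12 - sqrt(2)*(s - pi/4)^2/4 - sqrt(2)*(s - pi/4)/2 + sqrt(2)/2

h(pi/4) = sqrt(2)/2
h′(pi/4) = -sqrt(2)/2
h′′(pi/4) = -sqrt(2)/2
h′′′(pi/4) = sqrt(2)/2
Dividing each by k! gives the coefficients c_0, ..., c_3.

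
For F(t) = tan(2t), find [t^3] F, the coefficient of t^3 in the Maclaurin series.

8/3

[t^0] = 0;  [t^1] = 2;  [t^2] = 0;  [t^3] = 8/3.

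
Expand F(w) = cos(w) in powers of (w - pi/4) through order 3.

sqrt(2)*(w - pi/4)^3/12 - sqrt(2)*(w - pi/4)^2/4 - sqrt(2)*(w - pi/4)/2 + sqrt(2)/2

F(pi/4) = sqrt(2)/2
F′(pi/4) = -sqrt(2)/2
F′′(pi/4) = -sqrt(2)/2
F′′′(pi/4) = sqrt(2)/2
Dividing each by k! gives the coefficients c_0, ..., c_3.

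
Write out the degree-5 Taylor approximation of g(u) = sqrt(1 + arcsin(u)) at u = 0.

123*u^5/1280 - 31*u^4/384 + 7*u^3/48 - u^2/8 + u/2 + 1

Plug the Maclaurin series of the inner function into that of the outer and collect terms.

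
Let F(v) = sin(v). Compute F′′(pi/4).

The coefficient of (v - pi/4)^2 in the expansion is -sqrt(2)/4, so F′′(pi/4) = 2! * (-sqrt(2)/4) = -sqrt(2)/2.

-sqrt(2)/2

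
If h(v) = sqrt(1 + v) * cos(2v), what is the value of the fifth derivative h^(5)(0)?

905/32

Multiply the two series term by term and collect like powers.
The coefficient of v^5 in the expansion is 181/768, so h^(5)(0) = 5! * (181/768) = 905/32.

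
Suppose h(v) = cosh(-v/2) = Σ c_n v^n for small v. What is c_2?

Differentiate repeatedly and evaluate at the center.
h(0) = 1
h′(0) = 0
h′′(0) = 1/4

1/8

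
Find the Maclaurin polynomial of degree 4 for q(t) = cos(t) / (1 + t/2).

-t^4/48 + t^3/8 - t^2/4 - t/2 + 1

Write out both Maclaurin series and multiply, keeping only the needed powers.
[t^0] = 1;  [t^1] = -1/2;  [t^2] = -1/4;  [t^3] = 1/8;  [t^4] = -1/48.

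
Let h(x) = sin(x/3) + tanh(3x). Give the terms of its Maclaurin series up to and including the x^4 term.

-1459*x^3/162 + 10*x/3

Combine the two series term by term.
[x^0] = 0;  [x^1] = 10/3;  [x^2] = 0;  [x^3] = -1459/162;  [x^4] = 0.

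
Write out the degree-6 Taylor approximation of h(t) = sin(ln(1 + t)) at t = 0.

t^6/8 - t^5/12 + t^3/6 - t^2/2 + t

Plug the Maclaurin series of the inner function into that of the outer and collect terms.
h(0) = 0
h′(0) = 1
h′′(0) = -1
h′′′(0) = 1
h^(4)(0) = 0
h^(5)(0) = -10
h^(6)(0) = 90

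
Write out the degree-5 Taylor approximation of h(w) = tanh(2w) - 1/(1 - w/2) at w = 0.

2033*w^5/480 - w^4/16 - 67*w^3/24 - w^2/4 + 3*w/2 - 1

Combine the two series term by term.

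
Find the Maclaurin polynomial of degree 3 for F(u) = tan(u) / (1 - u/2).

Multiply the two series term by term and collect like powers.
[u^0] = 0;  [u^1] = 1;  [u^2] = 1/2;  [u^3] = 7/12.

7*u^3/12 + u^2/2 + u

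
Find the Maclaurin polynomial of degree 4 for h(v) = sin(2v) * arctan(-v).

2*v^4 - 2*v^2

Write out both Maclaurin series and multiply, keeping only the needed powers.
h(0) = 0
h′(0) = 0
h′′(0) = -4
h′′′(0) = 0
h^(4)(0) = 48
Dividing each by k! gives the coefficients c_0, ..., c_4.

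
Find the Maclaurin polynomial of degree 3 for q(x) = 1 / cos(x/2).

Invert the denominator's series and multiply.
[x^0] = 1;  [x^1] = 0;  [x^2] = 1/8;  [x^3] = 0.

x^2/8 + 1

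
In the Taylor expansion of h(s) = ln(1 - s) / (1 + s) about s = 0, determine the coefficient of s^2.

1/2

Write out both Maclaurin series and multiply, keeping only the needed powers.
h(0) = 0
h′(0) = -1
h′′(0) = 1
Then c_k = h^(k)(0)/k! gives each Taylor coefficient.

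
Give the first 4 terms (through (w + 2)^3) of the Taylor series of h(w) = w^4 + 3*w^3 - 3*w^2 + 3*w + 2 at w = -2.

Apply the Taylor formula c_k = f^(k)(a)/k!.
h(-2) = -24
h′(-2) = 19
h′′(-2) = 6
h′′′(-2) = -30

-5*(w + 2)^3 + 3*(w + 2)^2 + 19*(w + 2) - 24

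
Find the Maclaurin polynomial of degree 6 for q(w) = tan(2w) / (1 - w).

134*w^6/15 + 134*w^5/15 + 14*w^4/3 + 14*w^3/3 + 2*w^2 + 2*w

Expand each factor separately, then convolve coefficients.
[w^0] = 0;  [w^1] = 2;  [w^2] = 2;  [w^3] = 14/3;  [w^4] = 14/3;  [w^5] = 134/15;  [w^6] = 134/15.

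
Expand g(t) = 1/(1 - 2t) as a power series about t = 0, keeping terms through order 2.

Differentiate repeatedly and evaluate at the center.

4*t^2 + 2*t + 1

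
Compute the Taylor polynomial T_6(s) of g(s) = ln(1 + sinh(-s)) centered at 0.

-16*s^6/45 - 3*s^5/8 - 5*s^4/12 - s^3/2 - s^2/2 - s

Compose series: expand the inner function first, then feed it into the outer expansion.
g(0) = 0
g′(0) = -1
g′′(0) = -1
g′′′(0) = -3
g^(4)(0) = -10
g^(5)(0) = -45
g^(6)(0) = -256
Dividing each by k! gives the coefficients c_0, ..., c_6.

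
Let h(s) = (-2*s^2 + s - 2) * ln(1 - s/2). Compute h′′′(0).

23/4

Multiply each power in the prefactor through the base expansion.
From the series, [s^3] h = 23/24; multiply by 3! = 6 to get 23/4.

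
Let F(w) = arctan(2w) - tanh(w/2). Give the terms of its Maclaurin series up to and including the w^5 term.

Combine the two series term by term.

307*w^5/48 - 21*w^3/8 + 3*w/2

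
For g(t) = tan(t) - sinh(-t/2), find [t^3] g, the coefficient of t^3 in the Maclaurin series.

17/48

Combine the two series term by term.
g(0) = 0
g′(0) = 3/2
g′′(0) = 0
g′′′(0) = 17/8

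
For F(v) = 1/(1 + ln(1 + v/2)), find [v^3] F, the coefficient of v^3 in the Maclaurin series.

-7/24

Let u equal the inner series; expand the outer function in u and truncate.
F(0) = 1
F′(0) = -1/2
F′′(0) = 3/4
F′′′(0) = -7/4
So c_3 = F′′′(0)/3! = -7/24.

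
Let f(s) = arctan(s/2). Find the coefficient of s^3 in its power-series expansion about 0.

f(0) = 0
f′(0) = 1/2
f′′(0) = 0
f′′′(0) = -1/4
So c_3 = f′′′(0)/3! = -1/24.

-1/24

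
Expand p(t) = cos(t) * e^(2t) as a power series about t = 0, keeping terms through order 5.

Write out both Maclaurin series and multiply, keeping only the needed powers.

-19*t^5/60 - 7*t^4/24 + t^3/3 + 3*t^2/2 + 2*t + 1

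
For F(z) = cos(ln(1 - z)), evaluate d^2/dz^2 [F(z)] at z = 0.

-1

Plug the Maclaurin series of the inner function into that of the outer and collect terms.
The coefficient of z^2 in the expansion is -1/2, so F′′(0) = 2! * (-1/2) = -1.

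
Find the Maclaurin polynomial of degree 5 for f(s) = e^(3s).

81*s^5/40 + 27*s^4/8 + 9*s^3/2 + 9*s^2/2 + 3*s + 1

[s^0] = 1;  [s^1] = 3;  [s^2] = 9/2;  [s^3] = 9/2;  [s^4] = 27/8;  [s^5] = 81/40.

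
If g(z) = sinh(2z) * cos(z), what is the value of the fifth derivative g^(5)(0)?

Expand each factor separately, then convolve coefficients.
From the series, [z^5] g = -19/60; multiply by 5! = 120 to get -38.

-38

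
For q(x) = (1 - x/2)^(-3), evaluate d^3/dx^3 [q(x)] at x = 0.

15/2

The coefficient of x^3 in the expansion is 5/4, so q′′′(0) = 3! * (5/4) = 15/2.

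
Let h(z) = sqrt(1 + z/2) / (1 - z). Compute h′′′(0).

Write out both Maclaurin series and multiply, keeping only the needed powers.
The coefficient of z^3 in the expansion is 157/128, so h′′′(0) = 3! * (157/128) = 471/64.

471/64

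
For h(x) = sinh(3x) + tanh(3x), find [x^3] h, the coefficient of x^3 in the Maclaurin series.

-9/2

Combine the two series term by term.
[x^0] = 0;  [x^1] = 6;  [x^2] = 0;  [x^3] = -9/2.
So c_3 = h′′′(0)/3! = -9/2.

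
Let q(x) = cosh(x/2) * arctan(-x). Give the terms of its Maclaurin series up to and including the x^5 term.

Take the Cauchy product of the two expansions.
q(0) = 0
q′(0) = -1
q′′(0) = 0
q′′′(0) = 5/4
q^(4)(0) = 0
q^(5)(0) = -309/16

-103*x^5/640 + 5*x^3/24 - x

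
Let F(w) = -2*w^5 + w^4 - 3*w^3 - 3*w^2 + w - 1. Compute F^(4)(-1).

264

From the series, [(w + 1)^4] F = 11; multiply by 4! = 24 to get 264.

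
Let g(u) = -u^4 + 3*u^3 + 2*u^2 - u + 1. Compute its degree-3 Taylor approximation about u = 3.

-9*(u - 3)^3 - 25*(u - 3)^2 - 16*(u - 3) + 16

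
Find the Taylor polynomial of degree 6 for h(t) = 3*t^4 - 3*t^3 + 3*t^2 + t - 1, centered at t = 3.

Compute the successive derivatives at the expansion point and divide by k!.
[(t - 3)^0] = 191;  [(t - 3)^1] = 262;  [(t - 3)^2] = 138;  [(t - 3)^3] = 33;  [(t - 3)^4] = 3;  [(t - 3)^5] = 0;  [(t - 3)^6] = 0.

3*(t - 3)^4 + 33*(t - 3)^3 + 138*(t - 3)^2 + 262*(t - 3) + 191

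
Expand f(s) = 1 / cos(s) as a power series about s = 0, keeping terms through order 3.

Invert the denominator's series and multiply.
f(0) = 1
f′(0) = 0
f′′(0) = 1
f′′′(0) = 0

s^2/2 + 1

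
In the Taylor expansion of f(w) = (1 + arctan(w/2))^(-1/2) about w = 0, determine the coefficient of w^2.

Substitute the inner expansion into the outer series and collect powers.
f(0) = 1
f′(0) = -1/4
f′′(0) = 3/16

3/32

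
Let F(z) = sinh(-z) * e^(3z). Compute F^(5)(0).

Write out both Maclaurin series and multiply, keeping only the needed powers.
The coefficient of z^5 in the expansion is -62/15, so F^(5)(0) = 5! * (-62/15) = -496.

-496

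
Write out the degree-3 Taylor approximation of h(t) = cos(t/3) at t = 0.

1 - t^2/18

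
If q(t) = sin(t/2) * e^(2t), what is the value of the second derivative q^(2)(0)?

2

Take the Cauchy product of the two expansions.
The coefficient of t^2 in the expansion is 1, so q′′(0) = 2! * (1) = 2.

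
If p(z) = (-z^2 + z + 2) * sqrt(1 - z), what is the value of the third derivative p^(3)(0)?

3/2

Shift and add copies of the series according to the polynomial's terms.
The coefficient of z^3 in the expansion is 1/4, so p′′′(0) = 3! * (1/4) = 3/2.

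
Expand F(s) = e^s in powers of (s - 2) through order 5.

(s - 2)^5*e^(2)/120 + (s - 2)^4*e^(2)/24 + (s - 2)^3*e^(2)/6 + (s - 2)^2*e^(2)/2 + (s - 2)*e^(2) + e^(2)

Use the known series and substitute for the argument.
[(s - 2)^0] = e^(2);  [(s - 2)^1] = e^(2);  [(s - 2)^2] = e^(2)/2;  [(s - 2)^3] = e^(2)/6;  [(s - 2)^4] = e^(2)/24;  [(s - 2)^5] = e^(2)/120.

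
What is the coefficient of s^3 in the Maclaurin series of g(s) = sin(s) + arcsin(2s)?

7/6

Combine the two series term by term.
g(0) = 0
g′(0) = 3
g′′(0) = 0
g′′′(0) = 7
Dividing each by k! gives the coefficients c_0, ..., c_3.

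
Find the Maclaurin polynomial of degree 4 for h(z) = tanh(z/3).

-z^3/81 + z/3

Compute the successive derivatives at the expansion point and divide by k!.
[z^0] = 0;  [z^1] = 1/3;  [z^2] = 0;  [z^3] = -1/81;  [z^4] = 0.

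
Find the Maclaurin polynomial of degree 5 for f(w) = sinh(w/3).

f(0) = 0
f′(0) = 1/3
f′′(0) = 0
f′′′(0) = 1/27
f^(4)(0) = 0
f^(5)(0) = 1/243

w^5/29160 + w^3/162 + w/3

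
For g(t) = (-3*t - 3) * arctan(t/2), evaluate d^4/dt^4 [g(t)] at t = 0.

3

Shift and add copies of the series according to the polynomial's terms.
The coefficient of t^4 in the expansion is 1/8, so g^(4)(0) = 4! * (1/8) = 3.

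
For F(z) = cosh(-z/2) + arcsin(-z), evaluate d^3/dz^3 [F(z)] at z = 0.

-1

Add the two expansions coefficient-wise.
The coefficient of z^3 in the expansion is -1/6, so F′′′(0) = 3! * (-1/6) = -1.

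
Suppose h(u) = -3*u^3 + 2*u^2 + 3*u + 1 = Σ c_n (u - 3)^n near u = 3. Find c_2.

h(3) = -53
h′(3) = -66
h′′(3) = -50
The Taylor polynomial is Σ h^(k)(3)/k! · (u - 3)^k.

-25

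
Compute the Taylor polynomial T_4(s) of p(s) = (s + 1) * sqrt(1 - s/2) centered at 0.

-21*s^4/2048 - 5*s^3/128 - 9*s^2/32 + 3*s/4 + 1

Multiply each power in the prefactor through the base expansion.
p(0) = 1
p′(0) = 3/4
p′′(0) = -9/16
p′′′(0) = -15/64
p^(4)(0) = -63/256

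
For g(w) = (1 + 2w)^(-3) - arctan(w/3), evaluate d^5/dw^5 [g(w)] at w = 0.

Combine the two series term by term.
The coefficient of w^5 in the expansion is -816481/1215, so g^(5)(0) = 5! * (-816481/1215) = -6531848/81.

-6531848/81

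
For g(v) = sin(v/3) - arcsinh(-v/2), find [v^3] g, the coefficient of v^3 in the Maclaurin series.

-35/1296

Combine the two series term by term.
g(0) = 0
g′(0) = 5/6
g′′(0) = 0
g′′′(0) = -35/216
The Taylor polynomial is Σ g^(k)(0)/k! · v^k.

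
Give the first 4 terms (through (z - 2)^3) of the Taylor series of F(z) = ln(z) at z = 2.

(z - 2)^3/24 - (z - 2)^2/8 + (z - 2)/2 + ln(2)

[(z - 2)^0] = ln(2);  [(z - 2)^1] = 1/2;  [(z - 2)^2] = -1/8;  [(z - 2)^3] = 1/24.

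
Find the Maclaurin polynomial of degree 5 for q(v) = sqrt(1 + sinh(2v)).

Plug the Maclaurin series of the inner function into that of the outer and collect terms.
q(0) = 1
q′(0) = 1
q′′(0) = -1
q′′′(0) = 7
q^(4)(0) = -31
q^(5)(0) = 241
Dividing each by k! gives the coefficients c_0, ..., c_5.

241*v^5/120 - 31*v^4/24 + 7*v^3/6 - v^2/2 + v + 1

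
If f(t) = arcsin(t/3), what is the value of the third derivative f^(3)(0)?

1/27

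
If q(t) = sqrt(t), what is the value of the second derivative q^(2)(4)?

-1/32

From the series, [(t - 4)^2] q = -1/64; multiply by 2! = 2 to get -1/32.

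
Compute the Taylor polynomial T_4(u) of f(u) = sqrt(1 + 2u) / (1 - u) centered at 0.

11*u^4/8 + 2*u^3 + 3*u^2/2 + 2*u + 1

Expand each factor separately, then convolve coefficients.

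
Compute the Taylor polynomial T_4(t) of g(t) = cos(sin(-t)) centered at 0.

Compose series: expand the inner function first, then feed it into the outer expansion.

5*t^4/24 - t^2/2 + 1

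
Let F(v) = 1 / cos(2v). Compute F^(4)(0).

Invert the denominator's series and multiply.
From the series, [v^4] F = 10/3; multiply by 4! = 24 to get 80.

80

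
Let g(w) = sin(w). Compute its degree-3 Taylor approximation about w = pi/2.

1 - (w - pi/2)^2/2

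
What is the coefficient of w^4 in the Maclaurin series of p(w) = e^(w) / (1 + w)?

3/8

Write out both Maclaurin series and multiply, keeping only the needed powers.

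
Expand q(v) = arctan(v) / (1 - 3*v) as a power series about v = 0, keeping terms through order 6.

1173*v^6/5 + 391*v^5/5 + 26*v^4 + 26*v^3/3 + 3*v^2 + v

Expand 1/(denominator) as a geometric series and multiply by the numerator's series.
q(0) = 0
q′(0) = 1
q′′(0) = 6
q′′′(0) = 52
q^(4)(0) = 624
q^(5)(0) = 9384
q^(6)(0) = 168912
Then c_k = q^(k)(0)/k! gives each Taylor coefficient.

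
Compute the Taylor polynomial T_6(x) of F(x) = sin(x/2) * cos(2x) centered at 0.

Take the Cauchy product of the two expansions.
F(0) = 0
F′(0) = 1/2
F′′(0) = 0
F′′′(0) = -49/8
F^(4)(0) = 0
F^(5)(0) = 1441/32
F^(6)(0) = 0
The Taylor polynomial is Σ F^(k)(0)/k! · x^k.

1441*x^5/3840 - 49*x^3/48 + x/2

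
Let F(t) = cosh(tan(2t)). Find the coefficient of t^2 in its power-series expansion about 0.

Let u equal the inner series; expand the outer function in u and truncate.
F(0) = 1
F′(0) = 0
F′′(0) = 4

2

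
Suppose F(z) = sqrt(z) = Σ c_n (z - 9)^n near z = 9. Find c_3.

1/3888

[(z - 9)^0] = 3;  [(z - 9)^1] = 1/6;  [(z - 9)^2] = -1/216;  [(z - 9)^3] = 1/3888.
So c_3 = F′′′(9)/3! = 1/3888.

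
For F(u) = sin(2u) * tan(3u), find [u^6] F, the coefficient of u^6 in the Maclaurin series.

268/5

Multiply the two series term by term and collect like powers.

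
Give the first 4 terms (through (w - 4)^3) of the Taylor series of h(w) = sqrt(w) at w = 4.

[(w - 4)^0] = 2;  [(w - 4)^1] = 1/4;  [(w - 4)^2] = -1/64;  [(w - 4)^3] = 1/512.

(w - 4)^3/512 - (w - 4)^2/64 + (w - 4)/4 + 2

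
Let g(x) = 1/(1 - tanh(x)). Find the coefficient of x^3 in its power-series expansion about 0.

2/3

Substitute the inner expansion into the outer series and collect powers.
g(0) = 1
g′(0) = 1
g′′(0) = 2
g′′′(0) = 4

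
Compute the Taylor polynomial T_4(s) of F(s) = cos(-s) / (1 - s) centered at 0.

Multiply the two series term by term and collect like powers.
F(0) = 1
F′(0) = 1
F′′(0) = 1
F′′′(0) = 3
F^(4)(0) = 13
Dividing each by k! gives the coefficients c_0, ..., c_4.

13*s^4/24 + s^3/2 + s^2/2 + s + 1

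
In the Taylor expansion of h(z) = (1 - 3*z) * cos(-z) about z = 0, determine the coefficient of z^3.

Multiply each power in the prefactor through the base expansion.
h(0) = 1
h′(0) = -3
h′′(0) = -1
h′′′(0) = 9

3/2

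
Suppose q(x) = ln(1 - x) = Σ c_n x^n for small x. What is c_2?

-1/2

q(0) = 0
q′(0) = -1
q′′(0) = -1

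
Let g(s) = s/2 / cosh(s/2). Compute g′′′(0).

Divide the numerator series by the denominator series (power-series long division).
The coefficient of s^3 in the expansion is -1/16, so g′′′(0) = 3! * (-1/16) = -3/8.

-3/8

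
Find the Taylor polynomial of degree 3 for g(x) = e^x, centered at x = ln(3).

(x - ln(3))^3/2 + 3*(x - ln(3))^2/2 + 3*(x - ln(3)) + 3

[(x - ln(3))^0] = 3;  [(x - ln(3))^1] = 3;  [(x - ln(3))^2] = 3/2;  [(x - ln(3))^3] = 1/2.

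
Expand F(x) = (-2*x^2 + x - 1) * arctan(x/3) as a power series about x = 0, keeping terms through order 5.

Distribute the polynomial across the series and collect like powers.
F(0) = 0
F′(0) = -1/3
F′′(0) = 2/3
F′′′(0) = -106/27
F^(4)(0) = -8/27
F^(5)(0) = 232/81
Then c_k = F^(k)(0)/k! gives each Taylor coefficient.

29*x^5/1215 - x^4/81 - 53*x^3/81 + x^2/3 - x/3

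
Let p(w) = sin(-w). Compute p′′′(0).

The coefficient of w^3 in the expansion is 1/6, so p′′′(0) = 3! * (1/6) = 1.

1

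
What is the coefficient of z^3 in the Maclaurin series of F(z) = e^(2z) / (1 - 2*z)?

64/3

Multiply the numerator's expansion by the denominator's geometric series.
F(0) = 1
F′(0) = 4
F′′(0) = 20
F′′′(0) = 128
So c_3 = F′′′(0)/3! = 64/3.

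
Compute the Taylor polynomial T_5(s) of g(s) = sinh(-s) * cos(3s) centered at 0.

-79*s^5/30 + 13*s^3/3 - s

Expand each factor separately, then convolve coefficients.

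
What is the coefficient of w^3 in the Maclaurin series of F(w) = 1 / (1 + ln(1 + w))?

-7/3

Use the geometric series for the reciprocal, then substitute.
[w^0] = 1;  [w^1] = -1;  [w^2] = 3/2;  [w^3] = -7/3.
So c_3 = F′′′(0)/3! = -7/3.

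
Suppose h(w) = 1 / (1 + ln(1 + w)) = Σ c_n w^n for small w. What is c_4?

11/3

Expand as Σ (-1)^k u^k with u equal to the inner function's series.
h(0) = 1
h′(0) = -1
h′′(0) = 3
h′′′(0) = -14
h^(4)(0) = 88
So c_4 = h^(4)(0)/4! = 11/3.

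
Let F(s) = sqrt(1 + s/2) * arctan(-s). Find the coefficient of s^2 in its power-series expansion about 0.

-1/4

Multiply the two series term by term and collect like powers.
F(0) = 0
F′(0) = -1
F′′(0) = -1/2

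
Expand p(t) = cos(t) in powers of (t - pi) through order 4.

-(t - pi)^4/24 + (t - pi)^2/2 - 1

Differentiate repeatedly and evaluate at the center.
p(pi) = -1
p′(pi) = 0
p′′(pi) = 1
p′′′(pi) = 0
p^(4)(pi) = -1
Dividing each by k! gives the coefficients c_0, ..., c_4.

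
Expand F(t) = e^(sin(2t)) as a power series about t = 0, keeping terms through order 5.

Compose series: expand the inner function first, then feed it into the outer expansion.

-32*t^5/15 - 2*t^4 + 2*t^2 + 2*t + 1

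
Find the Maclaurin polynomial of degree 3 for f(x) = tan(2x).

8*x^3/3 + 2*x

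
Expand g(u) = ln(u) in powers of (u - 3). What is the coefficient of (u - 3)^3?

1/81

Differentiate repeatedly and evaluate at the center.
g(3) = ln(3)
g′(3) = 1/3
g′′(3) = -1/9
g′′′(3) = 2/27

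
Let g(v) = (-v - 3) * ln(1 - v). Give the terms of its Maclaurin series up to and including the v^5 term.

Multiply each power in the prefactor through the base expansion.
g(0) = 0
g′(0) = 3
g′′(0) = 5
g′′′(0) = 9
g^(4)(0) = 26
g^(5)(0) = 102

17*v^5/20 + 13*v^4/12 + 3*v^3/2 + 5*v^2/2 + 3*v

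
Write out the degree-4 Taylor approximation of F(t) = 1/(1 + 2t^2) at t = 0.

4*t^4 - 2*t^2 + 1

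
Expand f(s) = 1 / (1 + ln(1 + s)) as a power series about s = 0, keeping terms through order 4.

Use the geometric series for the reciprocal, then substitute.

11*s^4/3 - 7*s^3/3 + 3*s^2/2 - s + 1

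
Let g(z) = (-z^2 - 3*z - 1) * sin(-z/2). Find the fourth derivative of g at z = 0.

-3/2

Shift and add copies of the series according to the polynomial's terms.
The coefficient of z^4 in the expansion is -1/16, so g^(4)(0) = 4! * (-1/16) = -3/2.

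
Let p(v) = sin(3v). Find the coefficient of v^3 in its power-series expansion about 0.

Compute the successive derivatives at the expansion point and divide by k!.
[v^0] = 0;  [v^1] = 3;  [v^2] = 0;  [v^3] = -9/2.
So c_3 = p′′′(0)/3! = -9/2.

-9/2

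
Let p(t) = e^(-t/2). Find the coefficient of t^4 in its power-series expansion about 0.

p(0) = 1
p′(0) = -1/2
p′′(0) = 1/4
p′′′(0) = -1/8
p^(4)(0) = 1/16
So c_4 = p^(4)(0)/4! = 1/384.

1/384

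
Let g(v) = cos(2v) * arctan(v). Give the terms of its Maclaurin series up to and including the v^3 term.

Multiply the two series term by term and collect like powers.
g(0) = 0
g′(0) = 1
g′′(0) = 0
g′′′(0) = -14

-7*v^3/3 + v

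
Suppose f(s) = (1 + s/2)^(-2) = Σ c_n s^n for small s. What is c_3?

f(0) = 1
f′(0) = -1
f′′(0) = 3/2
f′′′(0) = -3
So c_3 = f′′′(0)/3! = -1/2.

-1/2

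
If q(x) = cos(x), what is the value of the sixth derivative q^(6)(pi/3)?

From the series, [(x - pi/3)^6] q = -1/1440; multiply by 6! = 720 to get -1/2.

-1/2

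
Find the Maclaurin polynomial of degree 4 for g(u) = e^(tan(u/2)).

Substitute the inner expansion into the outer series and collect powers.
g(0) = 1
g′(0) = 1/2
g′′(0) = 1/4
g′′′(0) = 3/8
g^(4)(0) = 9/16

3*u^4/128 + u^3/16 + u^2/8 + u/2 + 1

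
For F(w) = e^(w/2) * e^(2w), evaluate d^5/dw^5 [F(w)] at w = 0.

Write out both Maclaurin series and multiply, keeping only the needed powers.
The coefficient of w^5 in the expansion is 625/768, so F^(5)(0) = 5! * (625/768) = 3125/32.

3125/32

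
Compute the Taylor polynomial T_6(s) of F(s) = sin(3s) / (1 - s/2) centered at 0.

87*s^6/160 + 87*s^5/80 - 15*s^4/8 - 15*s^3/4 + 3*s^2/2 + 3*s

Multiply the two series term by term and collect like powers.
[s^0] = 0;  [s^1] = 3;  [s^2] = 3/2;  [s^3] = -15/4;  [s^4] = -15/8;  [s^5] = 87/80;  [s^6] = 87/160.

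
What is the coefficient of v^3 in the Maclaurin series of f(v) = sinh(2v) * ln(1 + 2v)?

-4

Expand each factor separately, then convolve coefficients.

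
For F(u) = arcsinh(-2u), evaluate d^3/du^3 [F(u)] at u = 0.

Compute the successive derivatives at the expansion point and divide by k!.
The coefficient of u^3 in the expansion is 4/3, so F′′′(0) = 3! * (4/3) = 8.

8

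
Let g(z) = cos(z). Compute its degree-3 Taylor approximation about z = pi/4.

Apply the Taylor formula c_k = f^(k)(a)/k!.
g(pi/4) = sqrt(2)/2
g′(pi/4) = -sqrt(2)/2
g′′(pi/4) = -sqrt(2)/2
g′′′(pi/4) = sqrt(2)/2
Dividing each by k! gives the coefficients c_0, ..., c_3.

sqrt(2)*(z - pi/4)^3/12 - sqrt(2)*(z - pi/4)^2/4 - sqrt(2)*(z - pi/4)/2 + sqrt(2)/2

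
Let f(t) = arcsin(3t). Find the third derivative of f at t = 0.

From the series, [t^3] f = 9/2; multiply by 3! = 6 to get 27.

27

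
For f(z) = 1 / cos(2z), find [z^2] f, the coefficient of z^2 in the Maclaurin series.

2

Divide the numerator series by the denominator series (power-series long division).
[z^0] = 1;  [z^1] = 0;  [z^2] = 2.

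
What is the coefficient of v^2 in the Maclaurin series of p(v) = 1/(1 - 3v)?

p(0) = 1
p′(0) = 3
p′′(0) = 18

9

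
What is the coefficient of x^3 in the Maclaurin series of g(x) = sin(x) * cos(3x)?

-14/3

Write out both Maclaurin series and multiply, keeping only the needed powers.
g(0) = 0
g′(0) = 1
g′′(0) = 0
g′′′(0) = -28
Dividing each by k! gives the coefficients c_0, ..., c_3.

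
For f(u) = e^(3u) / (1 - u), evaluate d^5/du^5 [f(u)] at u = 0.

2208

Write out both Maclaurin series and multiply, keeping only the needed powers.
From the series, [u^5] f = 92/5; multiply by 5! = 120 to get 2208.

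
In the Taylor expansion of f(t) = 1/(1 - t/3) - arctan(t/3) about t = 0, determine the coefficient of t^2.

1/9

Expand each term separately and add.
f(0) = 1
f′(0) = 0
f′′(0) = 2/9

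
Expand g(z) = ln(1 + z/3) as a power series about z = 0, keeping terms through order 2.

-z^2/18 + z/3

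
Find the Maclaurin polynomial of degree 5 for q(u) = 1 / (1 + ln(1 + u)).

-347*u^5/60 + 11*u^4/3 - 7*u^3/3 + 3*u^2/2 - u + 1

Write 1/(1+u) = 1 - u + u^2 - u^3 + ... and substitute the series for u.
q(0) = 1
q′(0) = -1
q′′(0) = 3
q′′′(0) = -14
q^(4)(0) = 88
q^(5)(0) = -694
The Taylor polynomial is Σ q^(k)(0)/k! · u^k.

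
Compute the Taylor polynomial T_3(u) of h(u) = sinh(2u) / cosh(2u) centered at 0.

-8*u^3/3 + 2*u

Divide the numerator series by the denominator series (power-series long division).
h(0) = 0
h′(0) = 2
h′′(0) = 0
h′′′(0) = -16
Dividing each by k! gives the coefficients c_0, ..., c_3.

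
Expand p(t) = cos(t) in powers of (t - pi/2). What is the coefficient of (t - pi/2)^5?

Compute the successive derivatives at the expansion point and divide by k!.
p(pi/2) = 0
p′(pi/2) = -1
p′′(pi/2) = 0
p′′′(pi/2) = 1
p^(4)(pi/2) = 0
p^(5)(pi/2) = -1
So c_5 = p^(5)(pi/2)/5! = -1/120.

-1/120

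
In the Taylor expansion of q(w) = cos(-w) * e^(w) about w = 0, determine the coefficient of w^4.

Take the Cauchy product of the two expansions.
q(0) = 1
q′(0) = 1
q′′(0) = 0
q′′′(0) = -2
q^(4)(0) = -4

-1/6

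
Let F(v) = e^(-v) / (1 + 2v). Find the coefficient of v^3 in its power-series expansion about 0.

Multiply the two series term by term and collect like powers.
[v^0] = 1;  [v^1] = -3;  [v^2] = 13/2;  [v^3] = -79/6.
So c_3 = F′′′(0)/3! = -79/6.

-79/6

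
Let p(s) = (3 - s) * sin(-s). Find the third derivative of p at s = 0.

Shift and add copies of the series according to the polynomial's terms.
The coefficient of s^3 in the expansion is 1/2, so p′′′(0) = 3! * (1/2) = 3.

3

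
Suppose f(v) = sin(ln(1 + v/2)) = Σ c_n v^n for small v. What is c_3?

Plug the Maclaurin series of the inner function into that of the outer and collect terms.
[v^0] = 0;  [v^1] = 1/2;  [v^2] = -1/8;  [v^3] = 1/48.

1/48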